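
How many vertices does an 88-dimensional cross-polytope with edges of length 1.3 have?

The 88-dimensional cross-polytope has 2n = 2·88 = 176 vertices.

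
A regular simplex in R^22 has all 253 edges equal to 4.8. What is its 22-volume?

Volume = 4.8^22 · √(23/2^22) / 22! ≈ 2.02337e-09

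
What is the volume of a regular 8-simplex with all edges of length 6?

For a regular n-simplex with edge a, V = (a^n / n!)·√((n+1)/2^n). With a=6, n=8: V ≈ 7.81071.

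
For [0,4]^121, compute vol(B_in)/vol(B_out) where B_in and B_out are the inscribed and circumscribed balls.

The radii are 4/2 and 4√121/2, so the volume ratio is (1/√121)^121 = 121^{-121/2} ≈ 9.80585e-127.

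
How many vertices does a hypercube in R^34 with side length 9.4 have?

An n-cube has 2^n vertices; for n = 34 that is 2^34 = 17179869184.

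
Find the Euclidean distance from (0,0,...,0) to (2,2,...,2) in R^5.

Diagonal = √5 · 2 ≈ 4.47214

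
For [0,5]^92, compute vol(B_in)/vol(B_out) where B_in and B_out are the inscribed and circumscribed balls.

The radii are 5/2 and 5√92/2, so the volume ratio is (1/√92)^92 = 92^{-92/2} ≈ 4.63191e-91.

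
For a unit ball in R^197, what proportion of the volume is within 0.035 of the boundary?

1 - (1-0.035)^197 ≈ 0.999105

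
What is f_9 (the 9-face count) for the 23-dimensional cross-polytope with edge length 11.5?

Number of 9-faces = 2^(9+1) · C(23,9+1) = 1024 · 1144066 = 1171523584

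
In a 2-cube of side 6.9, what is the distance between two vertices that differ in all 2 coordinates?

The space diagonal of an n-cube of side s is s√n. Here 6.9·√2 ≈ 9.75807.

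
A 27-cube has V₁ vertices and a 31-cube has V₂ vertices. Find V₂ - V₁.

V₁ = 2^27 = 134217728. V₂ = 2^31 = 2147483648. V₂ - V₁ = 2013265920.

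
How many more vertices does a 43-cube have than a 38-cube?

The 43-cube has 2^43 = 8796093022208 vertices. The 38-cube has 2^38 = 274877906944 vertices. Difference: 8796093022208 - 274877906944 = 8521215115264.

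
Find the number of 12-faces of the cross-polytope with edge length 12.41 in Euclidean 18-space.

f_12(18-orthoplex) = 2^13 · (18 choose 13) = 70189056.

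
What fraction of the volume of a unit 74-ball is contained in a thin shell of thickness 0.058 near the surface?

1 - (1-0.058)^74 ≈ 0.987984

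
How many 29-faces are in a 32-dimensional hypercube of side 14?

f_29(32-cube) = (32 choose 29) · 2^3 = 39680.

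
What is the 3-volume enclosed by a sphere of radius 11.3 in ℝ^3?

The n-ball volume is π^(n/2)·r^n/Γ(n/2+1). With n=3, r=11.3: V ≈ 6043.99.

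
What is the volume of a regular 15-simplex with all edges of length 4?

V = (4^15 / 15!) · √((15+1) / 2^15) ≈ 1.81441e-05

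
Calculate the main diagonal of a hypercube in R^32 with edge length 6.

The space diagonal of an n-cube of side s is s√n. Here 6·√32 ≈ 33.9411.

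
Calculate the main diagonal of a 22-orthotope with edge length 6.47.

d = √(6.47² + 6.47² + ... + 6.47²) [22 terms] = √(22·6.47²) = 6.47√22 ≈ 30.347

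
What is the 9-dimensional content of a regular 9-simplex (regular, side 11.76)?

V = (11.76^9 / 9!) · √((9+1) / 2^9) ≈ 1656.79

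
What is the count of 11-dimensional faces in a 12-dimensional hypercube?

Choose 11 of 12 axes to span the face (C(12,11) = 12 ways), then fix each of the remaining 1 coordinate at one of its two extreme values (2^1 = 2 ways): 12·2 = 24.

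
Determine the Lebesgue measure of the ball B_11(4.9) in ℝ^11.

Volume = π^{11/2}·(4.9)^11/Γ(13/2) ≈ 7.36651e+07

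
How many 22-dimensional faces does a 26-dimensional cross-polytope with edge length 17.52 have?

Number of 22-faces = 2^(22+1) · C(26,22+1) = 8388608 · 2600 = 21810380800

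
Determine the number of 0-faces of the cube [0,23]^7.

An n-cube has C(n,k)·2^(n-k) k-faces. Here C(7,0)·2^7 = 1·128 = 128.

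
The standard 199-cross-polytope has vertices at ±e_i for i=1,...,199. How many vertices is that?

The 199-dimensional cross-polytope has 2n = 2·199 = 398 vertices.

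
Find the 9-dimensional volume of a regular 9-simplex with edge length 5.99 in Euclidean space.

For a regular n-simplex with edge a, V = (a^n / n!)·√((n+1)/2^n). With a=5.99, n=9: V ≈ 3.82334.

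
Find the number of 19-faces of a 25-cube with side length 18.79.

Number of 19-faces = C(25,19) · 2^(25-19) = 177100 · 64 = 11334400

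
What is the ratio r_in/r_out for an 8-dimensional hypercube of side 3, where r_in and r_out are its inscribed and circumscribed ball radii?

Ratio = (s/2)/(s√8/2) = 8^(-1/2) ≈ 0.353553.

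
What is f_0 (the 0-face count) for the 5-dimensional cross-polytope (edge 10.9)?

Each 0-face is the convex hull of 1 vertex, one chosen as ±e_i from each of 1 distinct axis: 2^1·C(5,1) = 10.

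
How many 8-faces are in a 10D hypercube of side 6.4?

f_8(10-cube) = (10 choose 8) · 2^2 = 180.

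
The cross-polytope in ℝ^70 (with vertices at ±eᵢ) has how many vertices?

The vertices are ±e_1, ..., ±e_70, so there are 2·70 = 140.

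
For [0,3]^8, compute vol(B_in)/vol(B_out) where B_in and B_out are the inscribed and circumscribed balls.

V_in / V_out = (r_in/r_out)^8 = (1/√8)^8 = 8^(-8/2) ≈ 0.000244141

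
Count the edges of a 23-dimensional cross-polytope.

An n-cross-polytope has 2^(k+1)·C(n,k+1) k-faces. Here 2^2·C(23,2) = 4·253 = 1012.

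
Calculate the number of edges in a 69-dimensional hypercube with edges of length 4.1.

An n-cube has n·2^(n-1) edges. With n = 69: 69·295147905179352825856 = 20365205457375344984064.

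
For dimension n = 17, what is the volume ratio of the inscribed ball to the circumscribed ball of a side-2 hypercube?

Volume scales as r^n, and r_in/r_out = 1/√17, giving (1/√17)^17 ≈ 3.47684e-11.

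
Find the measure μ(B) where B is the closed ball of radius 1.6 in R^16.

Volume = π^{16/2}·(1.6)^16/Γ(9) ≈ 434.108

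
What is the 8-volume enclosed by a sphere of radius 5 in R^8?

V_8(5) = π^(8/2) · (5)^8 / Γ(8/2 + 1) = 390625·π^4/24 ≈ 1.58543e+06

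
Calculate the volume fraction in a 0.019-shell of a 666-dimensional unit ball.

1 - (1-0.019)^666 ≈ 0.9999971715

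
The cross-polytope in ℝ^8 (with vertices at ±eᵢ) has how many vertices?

The 8-dimensional cross-polytope has 2n = 2·8 = 16 vertices.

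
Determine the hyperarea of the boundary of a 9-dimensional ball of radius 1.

|∂B_9(1)| = 32·π^4/105 ≈ 29.6866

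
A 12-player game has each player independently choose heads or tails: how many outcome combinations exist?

The 12-cube has 2^12 = 4096 vertices.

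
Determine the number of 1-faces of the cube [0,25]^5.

Number of 1-faces = C(5,1) · 2^(5-1) = 5 · 16 = 80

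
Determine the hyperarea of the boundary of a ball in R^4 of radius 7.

S = n·V_n(r)/r = 4·V_4(7)/7 (volume-to-surface relation), giving 686·π^2 ≈ 6770.55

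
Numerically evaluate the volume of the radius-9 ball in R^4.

V_4(9) = π^(4/2) · (9)^4 / Γ(4/2 + 1) = 6561·π^2/2 ≈ 32377.2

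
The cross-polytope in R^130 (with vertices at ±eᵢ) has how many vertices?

The 130-dimensional cross-polytope has 2n = 2·130 = 260 vertices.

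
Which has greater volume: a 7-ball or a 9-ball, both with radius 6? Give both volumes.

V_7(6) ≈ 1.32263e+06. V_9(6) ≈ 3.32414e+07. The 9-ball is larger.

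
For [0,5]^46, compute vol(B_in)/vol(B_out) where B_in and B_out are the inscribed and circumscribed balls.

V_in / V_out = (r_in/r_out)^46 = (1/√46)^46 = 46^(-46/2) ≈ 5.70913e-39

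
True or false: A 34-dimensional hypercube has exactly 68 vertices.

False. The 34-cube has 2^34 = 17179869184 vertices.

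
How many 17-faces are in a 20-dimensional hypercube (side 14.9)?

Choose 17 of 20 axes to span the face (C(20,17) = 1140 ways), then fix each of the remaining 3 coordinates at one of its two extreme values (2^3 = 8 ways): 1140·8 = 9120.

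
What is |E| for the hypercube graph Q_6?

The 6-cube has n·2^(n-1) = 6·2^5 = 6·32 = 192 edges.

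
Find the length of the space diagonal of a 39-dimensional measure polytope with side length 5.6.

||(5.6,5.6,...,5.6)|| = √(39)·5.6 ≈ 34.972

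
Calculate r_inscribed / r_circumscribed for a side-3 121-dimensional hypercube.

For an n-cube of any side s, the inradius is s/2 and the circumradius is s√n/2, so the ratio is 1/√121 ≈ 0.0909091.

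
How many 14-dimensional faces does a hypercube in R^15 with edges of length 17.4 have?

f_14(15-cube) = (15 choose 14) · 2^1 = 30.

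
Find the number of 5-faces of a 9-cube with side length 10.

An n-cube has C(n,k)·2^(n-k) k-faces. Here C(9,5)·2^4 = 126·16 = 2016.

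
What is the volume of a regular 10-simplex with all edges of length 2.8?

Volume = 2.8^10 · √(11/2^10) / 10! ≈ 0.000845987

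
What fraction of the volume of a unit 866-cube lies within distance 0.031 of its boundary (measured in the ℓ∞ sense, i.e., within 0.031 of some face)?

1 - (1 - 2·0.031)^866 = 1 - 0.938^866 ≈ 1 - 8.466e-25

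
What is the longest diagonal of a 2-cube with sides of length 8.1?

||(8.1,8.1,...,8.1)|| = √(2)·8.1 ≈ 11.4551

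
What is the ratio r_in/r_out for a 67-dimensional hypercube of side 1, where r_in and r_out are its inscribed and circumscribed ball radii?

r_in / r_out = (1/2) / (1√67/2) = 1/√67 ≈ 0.122169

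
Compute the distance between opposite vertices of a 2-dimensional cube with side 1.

The space diagonal of an n-cube of side s is s√n. Here 1·√2 ≈ 1.41421.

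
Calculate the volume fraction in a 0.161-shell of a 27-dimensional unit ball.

V(inner)/V(outer) = ((1-0.161)/1)^27 ≈ 0.008741, so the shell fraction is 0.991259.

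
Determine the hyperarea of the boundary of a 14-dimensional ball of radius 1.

S = n·V_n(r)/r = 14·V_14(1)/1 (volume-to-surface relation), giving π^7/360 ≈ 8.3897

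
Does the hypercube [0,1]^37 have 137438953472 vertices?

True. The 37-cube has 2^37 = 137438953472 vertices.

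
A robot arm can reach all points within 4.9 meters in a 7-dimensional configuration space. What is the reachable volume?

V_7(4.9) = π^(7/2) · (4.9)^7 / Γ(7/2 + 1) ≈ 320445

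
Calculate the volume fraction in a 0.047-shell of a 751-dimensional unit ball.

1 - (1-0.047)^751 ≈ 1 - 1.99e-16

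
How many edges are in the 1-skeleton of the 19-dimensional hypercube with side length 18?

An n-cube has n·2^(n-1) edges. With n = 19: 19·262144 = 4980736.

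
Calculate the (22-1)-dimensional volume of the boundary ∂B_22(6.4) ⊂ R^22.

S = n·V_n(r)/r = 22·V_22(6.4)/6.4 (volume-to-surface relation), giving 1.37942e+16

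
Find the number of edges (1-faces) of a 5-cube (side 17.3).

Choose 1 of 5 axes to span the face (C(5,1) = 5 ways), then fix each of the remaining 4 coordinates at one of its two extreme values (2^4 = 16 ways): 5·16 = 80.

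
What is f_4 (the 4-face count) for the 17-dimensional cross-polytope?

Each 4-face is the convex hull of 5 vertices, one chosen as ±e_i from each of 5 distinct axes: 2^5·C(17,5) = 198016.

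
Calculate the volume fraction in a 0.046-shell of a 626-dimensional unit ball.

V(inner)/V(outer) = ((1-0.046)/1)^626 ≈ 1.575e-13, so the shell fraction is 1 - 1.575e-13.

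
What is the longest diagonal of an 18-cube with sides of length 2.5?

Diagonal = √18 · 2.5 ≈ 10.6066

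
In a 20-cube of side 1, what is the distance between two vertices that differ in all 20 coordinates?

The space diagonal of an n-cube of side s is s√n. Here 1·√20 ≈ 4.47214.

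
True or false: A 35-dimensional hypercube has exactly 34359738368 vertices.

True. The 35-cube has 2^35 = 34359738368 vertices.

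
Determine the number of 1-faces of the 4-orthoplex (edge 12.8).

Number of 1-faces = 2^(1+1) · C(4,1+1) = 4 · 6 = 24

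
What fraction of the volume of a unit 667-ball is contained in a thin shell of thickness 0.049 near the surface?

1 - (1-0.049)^667 ≈ 1 - 2.795e-15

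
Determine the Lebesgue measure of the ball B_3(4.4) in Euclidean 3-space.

Volume = π^{3/2}·(4.4)^3/Γ(5/2) ≈ 356.818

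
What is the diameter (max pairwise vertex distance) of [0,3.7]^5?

The space diagonal of an n-cube of side s is s√n. Here 3.7·√5 ≈ 8.27345.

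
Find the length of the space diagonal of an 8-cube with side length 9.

The space diagonal of an n-cube of side s is s√n. Here 9·√8 ≈ 25.4558.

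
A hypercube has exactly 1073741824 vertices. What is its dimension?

2^n = 1073741824 ⇒ n = log_2(1073741824) = 30.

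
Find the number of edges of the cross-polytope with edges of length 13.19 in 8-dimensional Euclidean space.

Each 1-face is the convex hull of 2 vertices, one chosen as ±e_i from each of 2 distinct axes: 2^2·C(8,2) = 112.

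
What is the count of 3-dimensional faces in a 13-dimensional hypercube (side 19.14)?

An n-cube has C(n,k)·2^(n-k) k-faces. Here C(13,3)·2^10 = 286·1024 = 292864.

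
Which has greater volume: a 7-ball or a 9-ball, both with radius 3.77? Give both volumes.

V_7(3.77) ≈ 51141.1. V_9(3.77) ≈ 507446. The 9-ball is larger.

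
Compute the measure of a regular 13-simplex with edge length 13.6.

V = (13.6^13 / 13!) · √((13+1) / 2^13) ≈ 3614.89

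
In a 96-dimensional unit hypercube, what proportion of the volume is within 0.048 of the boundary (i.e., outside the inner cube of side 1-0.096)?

The inner cube has side 1-2·0.048 = 0.904 and volume (0.904)^96 ≈ 6.197e-05, so the shell holds 0.999938 of the volume.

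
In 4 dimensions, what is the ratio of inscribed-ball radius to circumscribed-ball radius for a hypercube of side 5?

r_in = 5/2 (half the side); r_out = 5√4/2 (half the diagonal). Ratio = 1/√4 ≈ 0.5.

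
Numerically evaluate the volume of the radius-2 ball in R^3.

Volume = π^{3/2}·(2)^3/Γ(5/2) = 32·π/3 ≈ 33.5103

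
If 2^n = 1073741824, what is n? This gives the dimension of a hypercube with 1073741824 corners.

2^n = 1073741824 ⇒ n = log_2(1073741824) = 30.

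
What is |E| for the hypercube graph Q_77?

An n-cube has n·2^(n-1) edges. With n = 77: 77·75557863725914323419136 = 5817955506895402903273472.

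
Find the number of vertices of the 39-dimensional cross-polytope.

The 39-dimensional cross-polytope has 2n = 2·39 = 78 vertices.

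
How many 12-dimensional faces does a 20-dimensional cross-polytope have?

An n-cross-polytope has 2^(k+1)·C(n,k+1) k-faces. Here 2^13·C(20,13) = 8192·77520 = 635043840.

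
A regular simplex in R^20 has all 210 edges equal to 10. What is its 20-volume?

V_20 = √(21) · 10^20 / (20! · 2^(20/2)) ≈ 0.183944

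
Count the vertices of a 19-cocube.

The 19-dimensional cross-polytope has 2n = 2·19 = 38 vertices.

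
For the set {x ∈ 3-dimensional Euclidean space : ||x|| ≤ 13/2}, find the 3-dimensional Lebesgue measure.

Volume = π^{3/2}·(13/2)^3/Γ(5/2) = 2197·π/6 ≈ 1150.35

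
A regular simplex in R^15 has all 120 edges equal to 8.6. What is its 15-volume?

Volume = 8.6^15 · √(16/2^15) / 15! ≈ 1.75919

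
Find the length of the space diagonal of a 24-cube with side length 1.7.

d = √(1.7² + 1.7² + ... + 1.7²) [24 terms] = √(24·1.7²) = 1.7√24 ≈ 8.32827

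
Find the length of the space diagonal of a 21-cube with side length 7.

d = √(7² + 7² + ... + 7²) [21 terms] = √(21·7²) = 7√21 ≈ 32.078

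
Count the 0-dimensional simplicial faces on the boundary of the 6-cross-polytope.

Each 0-face is the convex hull of 1 vertex, one chosen as ±e_i from each of 1 distinct axis: 2^1·C(6,1) = 12.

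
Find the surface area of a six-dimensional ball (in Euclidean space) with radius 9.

The surface area of an n-ball is 2π^(n/2) r^(n-1) / Γ(n/2). For n=6, r=9: 59049·π^3 ≈ 1.83089e+06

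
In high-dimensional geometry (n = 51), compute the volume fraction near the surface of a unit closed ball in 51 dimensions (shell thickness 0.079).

1 - (1-0.079)^51 ≈ 0.98496 ≈ 98.50%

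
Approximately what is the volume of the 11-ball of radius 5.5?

Volume = π^{11/2}·(5.5)^11/Γ(13/2) = 25937424601·π^5/30240 ≈ 2.62479e+08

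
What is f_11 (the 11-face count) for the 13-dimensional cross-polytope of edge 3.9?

An n-cross-polytope has 2^(k+1)·C(n,k+1) k-faces. Here 2^12·C(13,12) = 4096·13 = 53248.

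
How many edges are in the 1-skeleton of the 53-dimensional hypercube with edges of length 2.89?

Number of 1-faces = C(53,1)·2^(53-1) = 53·4503599627370496 = 238690780250636288.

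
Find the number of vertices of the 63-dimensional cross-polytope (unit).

The vertices are ±e_1, ..., ±e_63, so there are 2·63 = 126.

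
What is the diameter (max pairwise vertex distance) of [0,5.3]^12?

||(5.3,5.3,...,5.3)|| = √(12)·5.3 ≈ 18.3597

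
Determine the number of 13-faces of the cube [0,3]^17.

An n-cube has C(n,k)·2^(n-k) k-faces. Here C(17,13)·2^4 = 2380·16 = 38080.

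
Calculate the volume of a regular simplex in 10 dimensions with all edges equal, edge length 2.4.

V_10 = √(11) · 2.4^10 / (10! · 2^(10/2)) ≈ 0.000181091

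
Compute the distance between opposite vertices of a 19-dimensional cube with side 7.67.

The space diagonal of an n-cube of side s is s√n. Here 7.67·√19 ≈ 33.4328.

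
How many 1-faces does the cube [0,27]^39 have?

Each of the 2^39 = 549755813888 vertices has degree 39; total edges = 39·2^39/2 = 10720238370816.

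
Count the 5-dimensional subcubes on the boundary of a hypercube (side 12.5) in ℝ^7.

An n-cube has C(n,k)·2^(n-k) k-faces. Here C(7,5)·2^2 = 21·4 = 84.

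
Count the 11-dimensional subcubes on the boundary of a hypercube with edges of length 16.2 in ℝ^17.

Choose 11 of 17 axes to span the face (C(17,11) = 12376 ways), then fix each of the remaining 6 coordinates at one of its two extreme values (2^6 = 64 ways): 12376·64 = 792064.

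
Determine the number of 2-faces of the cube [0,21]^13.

Choose 2 of 13 axes to span the face (C(13,2) = 78 ways), then fix each of the remaining 11 coordinates at one of its two extreme values (2^11 = 2048 ways): 78·2048 = 159744.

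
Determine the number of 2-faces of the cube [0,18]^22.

f_2(22-cube) = (22 choose 2) · 2^20 = 242221056.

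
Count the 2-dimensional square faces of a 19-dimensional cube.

Choose 2 of 19 axes to span the face (C(19,2) = 171 ways), then fix each of the remaining 17 coordinates at one of its two extreme values (2^17 = 131072 ways): 171·131072 = 22413312.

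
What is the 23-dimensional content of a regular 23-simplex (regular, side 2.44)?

For a regular n-simplex with edge a, V = (a^n / n!)·√((n+1)/2^n). With a=2.44, n=23: V ≈ 5.3178e-17.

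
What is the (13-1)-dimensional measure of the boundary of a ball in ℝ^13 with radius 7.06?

S = n·V_n(r)/r = 13·V_13(7.06)/7.06 (volume-to-surface relation), giving 1.81527e+11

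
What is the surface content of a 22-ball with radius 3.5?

|∂B_22(3.5)| = 79792266297612001·π^11/543581798400 ≈ 4.31862e+10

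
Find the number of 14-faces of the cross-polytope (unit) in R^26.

f_14(26-orthoplex) = 2^15 · (26 choose 15) = 253170810880.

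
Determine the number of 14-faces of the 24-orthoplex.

Each 14-face is the convex hull of 15 vertices, one chosen as ±e_i from each of 15 distinct axes: 2^15·C(24,15) = 42844291072.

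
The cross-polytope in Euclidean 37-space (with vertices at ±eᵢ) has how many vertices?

Number of vertices = 2n = 74.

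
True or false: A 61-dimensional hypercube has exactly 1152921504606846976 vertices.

False. The 61-cube has 2^61 = 2305843009213693952 vertices.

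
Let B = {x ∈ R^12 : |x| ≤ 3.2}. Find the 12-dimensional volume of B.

V_12(3.2) = π^(12/2) · (3.2)^12 / Γ(12/2 + 1) ≈ 1.53945e+06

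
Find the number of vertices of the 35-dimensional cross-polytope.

An n-cross-polytope has 2n vertices; here n = 35, giving 70.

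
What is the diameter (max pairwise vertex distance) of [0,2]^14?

Diagonal = √14 · 2 ≈ 7.48331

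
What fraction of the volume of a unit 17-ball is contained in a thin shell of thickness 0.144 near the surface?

V(inner)/V(outer) = ((1-0.144)/1)^17 ≈ 0.07113, so the shell fraction is 0.92887.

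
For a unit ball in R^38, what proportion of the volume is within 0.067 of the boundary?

V(inner)/V(outer) = ((1-0.067)/1)^38 ≈ 0.0717, so the shell fraction is 0.928303.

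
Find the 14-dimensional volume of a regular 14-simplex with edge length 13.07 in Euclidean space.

V_14 = √(15) · 13.07^14 / (14! · 2^(14/2)) ≈ 1473.28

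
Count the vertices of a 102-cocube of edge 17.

The 102-dimensional cross-polytope has 2n = 2·102 = 204 vertices.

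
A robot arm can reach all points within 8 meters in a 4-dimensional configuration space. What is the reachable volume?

V = 2048·π^2 ≈ 20212.9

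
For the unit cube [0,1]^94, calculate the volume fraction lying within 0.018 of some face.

Shell fraction = 1 - (1-0.036)^94 ≈ 0.96814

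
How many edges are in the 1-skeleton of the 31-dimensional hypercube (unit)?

The 31-cube has n·2^(n-1) = 31·2^30 = 31·1073741824 = 33285996544 edges.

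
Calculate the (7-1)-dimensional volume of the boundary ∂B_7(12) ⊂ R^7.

|∂B_7(12)| = 15925248·π^3/5 ≈ 9.87565e+07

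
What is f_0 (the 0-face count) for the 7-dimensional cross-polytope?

Each 0-face is the convex hull of 1 vertex, one chosen as ±e_i from each of 1 distinct axis: 2^1·C(7,1) = 14.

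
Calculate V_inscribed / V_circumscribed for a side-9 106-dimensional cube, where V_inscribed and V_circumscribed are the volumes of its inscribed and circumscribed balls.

Volume scales as r^n, and r_in/r_out = 1/√106, giving (1/√106)^106 ≈ 4.55816e-108.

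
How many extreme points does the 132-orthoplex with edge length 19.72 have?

An n-cross-polytope has 2n vertices; here n = 132, giving 264.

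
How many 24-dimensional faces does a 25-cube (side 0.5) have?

Choose 24 of 25 axes to span the face (C(25,24) = 25 ways), then fix each of the remaining 1 coordinate at one of its two extreme values (2^1 = 2 ways): 25·2 = 50.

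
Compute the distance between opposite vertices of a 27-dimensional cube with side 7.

Diagonal = √27 · 7 ≈ 36.3731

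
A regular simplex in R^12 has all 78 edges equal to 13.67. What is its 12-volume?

Volume = 13.67^12 · √(13/2^12) / 12! ≈ 5008.15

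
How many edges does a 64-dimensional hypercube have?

An n-cube has n·2^(n-1) edges. With n = 64: 64·9223372036854775808 = 590295810358705651712.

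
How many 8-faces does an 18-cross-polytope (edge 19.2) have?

An n-cross-polytope has 2^(k+1)·C(n,k+1) k-faces. Here 2^9·C(18,9) = 512·48620 = 24893440.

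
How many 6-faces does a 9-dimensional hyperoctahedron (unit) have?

An n-cross-polytope has 2^(k+1)·C(n,k+1) k-faces. Here 2^7·C(9,7) = 128·36 = 4608.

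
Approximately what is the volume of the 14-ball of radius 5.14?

Volume = π^{14/2}·(5.14)^14/Γ(8) ≈ 5.38397e+09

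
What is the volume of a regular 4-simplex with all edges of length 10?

For a regular n-simplex with edge a, V = (a^n / n!)·√((n+1)/2^n). With a=10, n=4: V ≈ 232.924.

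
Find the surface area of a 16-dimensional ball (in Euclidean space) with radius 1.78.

S = n·V_n(r)/r = 16·V_16(1.78)/1.78 (volume-to-surface relation), giving 21483.2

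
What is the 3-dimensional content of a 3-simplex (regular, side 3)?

Volume = (√2/12) · 3³ = 3.18198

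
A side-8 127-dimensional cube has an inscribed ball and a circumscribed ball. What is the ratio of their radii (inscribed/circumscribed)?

r_in = 8/2 (half the side); r_out = 8√127/2 (half the diagonal). Ratio = 1/√127 ≈ 0.0887357.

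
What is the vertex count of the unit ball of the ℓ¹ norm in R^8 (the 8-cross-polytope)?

The 8-dimensional cross-polytope has 2n = 2·8 = 16 vertices.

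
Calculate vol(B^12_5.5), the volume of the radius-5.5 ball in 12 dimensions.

V_12(5.5) = π^(12/2) · (5.5)^12 / Γ(12/2 + 1) = 3138428376721·π^6/2949120 ≈ 1.0231e+09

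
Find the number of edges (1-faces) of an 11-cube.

An n-cube has C(n,k)·2^(n-k) k-faces. Here C(11,1)·2^10 = 11·1024 = 11264.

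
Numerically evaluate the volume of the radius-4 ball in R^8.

V_8(4) = π^(8/2) · (4)^8 / Γ(8/2 + 1) = 8192·π^4/3 ≈ 265992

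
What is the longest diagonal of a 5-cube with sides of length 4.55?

||(4.55,4.55,...,4.55)|| = √(5)·4.55 ≈ 10.1741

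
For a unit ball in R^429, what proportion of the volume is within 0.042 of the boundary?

1 - (1-0.042)^429 ≈ 0.9999999899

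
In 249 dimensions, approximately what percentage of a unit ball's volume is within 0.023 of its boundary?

1 - (1-0.023)^249 ≈ 0.996954 ≈ 99.70%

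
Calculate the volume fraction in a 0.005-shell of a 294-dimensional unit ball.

V(inner)/V(outer) = ((1-0.005)/1)^294 ≈ 0.2291, so the shell fraction is 0.770921.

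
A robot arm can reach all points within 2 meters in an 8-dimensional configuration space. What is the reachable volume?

V = 32·π^4/3 ≈ 1039.03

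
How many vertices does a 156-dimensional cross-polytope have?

Number of vertices = 2n = 312.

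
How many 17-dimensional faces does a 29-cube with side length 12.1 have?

An n-cube has C(n,k)·2^(n-k) k-faces. Here C(29,17)·2^12 = 51895935·4096 = 212565749760.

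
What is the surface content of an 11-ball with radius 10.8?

|∂B_11(10.8)| ≈ 4.4744e+11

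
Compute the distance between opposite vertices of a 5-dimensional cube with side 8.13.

Diagonal = √5 · 8.13 ≈ 18.1792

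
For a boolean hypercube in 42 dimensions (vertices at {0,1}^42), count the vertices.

Each vertex is a binary string of length 42, so there are 2^42 = 4398046511104.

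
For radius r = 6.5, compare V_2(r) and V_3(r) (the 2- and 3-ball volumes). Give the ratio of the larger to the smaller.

V_2(6.5) ≈ 132.732, V_3(6.5) ≈ 1150.35. The 3-ball is larger by a factor of 8.667.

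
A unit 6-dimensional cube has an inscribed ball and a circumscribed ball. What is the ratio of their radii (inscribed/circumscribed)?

Ratio = (s/2)/(s√6/2) = 6^(-1/2) ≈ 0.408248.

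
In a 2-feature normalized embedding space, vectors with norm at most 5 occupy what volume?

V_2(5) = π^(2/2) · (5)^2 / Γ(2/2 + 1) = 25·π ≈ 78.5398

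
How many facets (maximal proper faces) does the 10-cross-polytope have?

An n-cross-polytope has 2^(k+1)·C(n,k+1) k-faces. Here 2^10·C(10,10) = 1024·1 = 1024.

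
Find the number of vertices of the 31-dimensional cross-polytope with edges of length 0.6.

The 31-dimensional cross-polytope has 2n = 2·31 = 62 vertices.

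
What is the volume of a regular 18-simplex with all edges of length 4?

For a regular n-simplex with edge a, V = (a^n / n!)·√((n+1)/2^n). With a=4, n=18: V ≈ 9.13788e-08.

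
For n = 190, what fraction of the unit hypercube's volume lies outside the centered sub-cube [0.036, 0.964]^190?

The inner cube has side 1-2·0.036 = 0.928 and volume (0.928)^190 ≈ 6.825e-07, so the shell holds 0.9999993175 of the volume.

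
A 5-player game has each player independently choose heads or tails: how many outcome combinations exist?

The 5-cube has 2^5 = 32 vertices.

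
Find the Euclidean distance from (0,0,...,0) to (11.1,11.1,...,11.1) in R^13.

The space diagonal of an n-cube of side s is s√n. Here 11.1·√13 ≈ 40.0216.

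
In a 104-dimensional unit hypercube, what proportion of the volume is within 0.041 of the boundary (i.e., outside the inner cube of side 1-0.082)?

The inner cube has side 1-2·0.041 = 0.918 and volume (0.918)^104 ≈ 0.0001367, so the shell holds 0.999863 of the volume.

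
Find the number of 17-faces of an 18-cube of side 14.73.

f_17(18-cube) = (18 choose 17) · 2^1 = 36.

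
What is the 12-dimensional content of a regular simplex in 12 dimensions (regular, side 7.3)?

For a regular n-simplex with edge a, V = (a^n / n!)·√((n+1)/2^n). With a=7.3, n=12: V ≈ 2.69357.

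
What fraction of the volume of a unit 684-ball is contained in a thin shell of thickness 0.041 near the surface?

1 - (1-0.041)^684 ≈ 1 - 3.664e-13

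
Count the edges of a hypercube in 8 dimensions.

Number of 1-faces = C(8,1)·2^(8-1) = 8·128 = 1024.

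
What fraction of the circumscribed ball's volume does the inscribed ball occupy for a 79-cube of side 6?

The radii are 6/2 and 6√79/2, so the volume ratio is (1/√79)^79 = 79^{-79/2} ≈ 1.10594e-75.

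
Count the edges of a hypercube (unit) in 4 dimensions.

The 4-cube has n·2^(n-1) = 4·2^3 = 4·8 = 32 edges.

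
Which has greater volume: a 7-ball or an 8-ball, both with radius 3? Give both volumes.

V_7(3) ≈ 10333.1. V_8(3) ≈ 26629.2. The 8-ball is larger.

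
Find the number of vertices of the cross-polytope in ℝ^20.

An n-cross-polytope has 2^(k+1)·C(n,k+1) k-faces. Here 2^1·C(20,1) = 2·20 = 40.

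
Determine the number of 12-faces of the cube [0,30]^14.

Choose 12 of 14 axes to span the face (C(14,12) = 91 ways), then fix each of the remaining 2 coordinates at one of its two extreme values (2^2 = 4 ways): 91·4 = 364.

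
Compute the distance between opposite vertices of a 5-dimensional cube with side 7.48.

Diagonal = √5 · 7.48 ≈ 16.7258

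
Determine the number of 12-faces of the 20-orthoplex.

An n-cross-polytope has 2^(k+1)·C(n,k+1) k-faces. Here 2^13·C(20,13) = 8192·77520 = 635043840.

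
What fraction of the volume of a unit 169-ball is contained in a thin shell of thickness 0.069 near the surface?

V(inner)/V(outer) = ((1-0.069)/1)^169 ≈ 5.656e-06, so the shell fraction is 0.999994.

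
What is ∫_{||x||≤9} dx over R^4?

V = 6561·π^2/2 ≈ 32377.2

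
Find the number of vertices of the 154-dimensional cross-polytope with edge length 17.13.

Number of vertices = 2n = 308.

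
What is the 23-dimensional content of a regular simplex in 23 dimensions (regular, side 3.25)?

For a regular n-simplex with edge a, V = (a^n / n!)·√((n+1)/2^n). With a=3.25, n=23: V ≈ 3.88225e-14.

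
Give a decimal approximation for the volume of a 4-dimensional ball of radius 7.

V_4(7) = π^(4/2) · (7)^4 / Γ(4/2 + 1) = 2401·π^2/2 ≈ 11848.5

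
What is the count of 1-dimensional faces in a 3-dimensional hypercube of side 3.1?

Choose 1 of 3 axes to span the face (C(3,1) = 3 ways), then fix each of the remaining 2 coordinates at one of its two extreme values (2^2 = 4 ways): 3·4 = 12.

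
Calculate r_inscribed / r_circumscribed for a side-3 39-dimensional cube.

r_in = 3/2 (half the side); r_out = 3√39/2 (half the diagonal). Ratio = 1/√39 ≈ 0.160128.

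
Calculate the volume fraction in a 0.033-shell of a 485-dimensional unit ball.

V(inner)/V(outer) = ((1-0.033)/1)^485 ≈ 8.548e-08, so the shell fraction is 0.9999999145.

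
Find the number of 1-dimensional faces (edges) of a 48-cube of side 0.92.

The 48-cube has n·2^(n-1) = 48·2^47 = 48·140737488355328 = 6755399441055744 edges.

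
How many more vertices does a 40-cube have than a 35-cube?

The 40-cube has 2^40 = 1099511627776 vertices. The 35-cube has 2^35 = 34359738368 vertices. Difference: 1099511627776 - 34359738368 = 1065151889408.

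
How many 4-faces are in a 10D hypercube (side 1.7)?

f_4(10-cube) = (10 choose 4) · 2^6 = 13440.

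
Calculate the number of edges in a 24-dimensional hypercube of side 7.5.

Number of 1-faces = C(24,1)·2^(24-1) = 24·8388608 = 201326592.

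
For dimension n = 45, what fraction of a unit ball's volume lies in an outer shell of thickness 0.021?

1 - (1-0.021)^45 ≈ 0.615212 ≈ 61.52%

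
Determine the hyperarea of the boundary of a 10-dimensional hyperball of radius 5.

S = n·V_n(r)/r = 10·V_10(5)/5 (volume-to-surface relation), giving 1953125·π^5/12 ≈ 4.98079e+07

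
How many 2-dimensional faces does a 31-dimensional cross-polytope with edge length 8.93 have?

An n-cross-polytope has 2^(k+1)·C(n,k+1) k-faces. Here 2^3·C(31,3) = 8·4495 = 35960.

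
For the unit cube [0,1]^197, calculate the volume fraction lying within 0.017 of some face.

The inner cube has side 1-2·0.017 = 0.966 and volume (0.966)^197 ≈ 0.001098, so the shell holds 0.998902 of the volume.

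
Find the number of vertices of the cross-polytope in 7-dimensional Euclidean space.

Each 0-face is the convex hull of 1 vertex, one chosen as ±e_i from each of 1 distinct axis: 2^1·C(7,1) = 14.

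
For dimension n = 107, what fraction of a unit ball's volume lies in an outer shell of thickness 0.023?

1 - (1-0.023)^107 ≈ 0.917069 ≈ 91.71%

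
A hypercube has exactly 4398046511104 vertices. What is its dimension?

2^n = 4398046511104 ⇒ n = log_2(4398046511104) = 42.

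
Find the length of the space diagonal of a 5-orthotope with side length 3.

d = √(3² + 3² + ... + 3²) [5 terms] = √(5·3²) = 3√5 ≈ 6.7082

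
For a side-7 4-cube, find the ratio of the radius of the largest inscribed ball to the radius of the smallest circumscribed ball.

r_in = 7/2 (half the side); r_out = 7√4/2 (half the diagonal). Ratio = 1/√4 ≈ 0.5.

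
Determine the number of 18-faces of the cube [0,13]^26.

An n-cube has C(n,k)·2^(n-k) k-faces. Here C(26,18)·2^8 = 1562275·256 = 399942400.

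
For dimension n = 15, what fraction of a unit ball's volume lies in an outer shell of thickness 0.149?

1 - (1-0.149)^15 ≈ 0.911091 ≈ 91.11%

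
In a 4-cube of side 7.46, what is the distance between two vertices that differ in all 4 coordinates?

Diagonal = √4 · 7.46 = 14.92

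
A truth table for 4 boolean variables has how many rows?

Number of vertices = 2^4 = 16.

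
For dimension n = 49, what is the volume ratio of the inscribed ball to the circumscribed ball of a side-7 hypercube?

Volume scales as r^n, and r_in/r_out = 1/√49, giving (1/√49)^49 ≈ 3.89221e-42.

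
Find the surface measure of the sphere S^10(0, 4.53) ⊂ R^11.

The surface area of an n-ball is 2π^(n/2) r^(n-1) / Γ(n/2). For n=11, r=4.53: 7.54188e+07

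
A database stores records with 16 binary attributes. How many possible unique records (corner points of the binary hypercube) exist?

An n-cube has 2^n vertices; for n = 16 that is 2^16 = 65536.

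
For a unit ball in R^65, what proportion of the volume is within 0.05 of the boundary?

1 - (1-0.05)^65 ≈ 0.964352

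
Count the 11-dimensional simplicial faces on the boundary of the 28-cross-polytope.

Number of 11-faces = 2^(11+1) · C(28,11+1) = 4096 · 30421755 = 124607508480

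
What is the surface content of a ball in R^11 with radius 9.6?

S_11(9.6) = 2·π^(11/2)·(9.6)^10 / Γ(11/2) ≈ 1.37788e+11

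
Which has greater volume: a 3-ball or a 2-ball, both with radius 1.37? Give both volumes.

V_3(1.37) ≈ 10.7709. V_2(1.37) ≈ 5.89646. The 3-ball is larger.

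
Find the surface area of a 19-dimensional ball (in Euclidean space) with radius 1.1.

|∂B_19(1.1)| ≈ 4.92503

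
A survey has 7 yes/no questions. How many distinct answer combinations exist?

An n-cube has 2^n vertices; for n = 7 that is 2^7 = 128.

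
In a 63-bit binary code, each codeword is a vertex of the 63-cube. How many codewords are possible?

Number of vertices = 2^63 = 9223372036854775808.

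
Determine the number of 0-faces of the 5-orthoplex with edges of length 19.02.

Each 0-face is the convex hull of 1 vertex, one chosen as ±e_i from each of 1 distinct axis: 2^1·C(5,1) = 10.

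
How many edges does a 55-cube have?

The 55-cube has n·2^(n-1) = 55·2^54 = 55·18014398509481984 = 990791918021509120 edges.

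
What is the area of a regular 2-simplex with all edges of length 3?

Area = (√3/4) · 3² = 3.89711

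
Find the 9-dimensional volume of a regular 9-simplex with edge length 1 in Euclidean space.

V_9 = √(10) · 1^9 / (9! · 2^(9/2)) ≈ 3.85125e-07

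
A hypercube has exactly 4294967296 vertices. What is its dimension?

2^n = 4294967296 ⇒ n = log_2(4294967296) = 32.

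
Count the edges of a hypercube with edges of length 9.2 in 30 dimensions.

Each of the 2^30 = 1073741824 vertices has degree 30; total edges = 30·2^30/2 = 16106127360.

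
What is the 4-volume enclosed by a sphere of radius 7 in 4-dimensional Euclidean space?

V = 2401·π^2/2 ≈ 11848.5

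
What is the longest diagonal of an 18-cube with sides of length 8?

Diagonal = √18 · 8 ≈ 33.9411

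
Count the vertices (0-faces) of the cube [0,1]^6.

Number of vertices = 2^6 = 64.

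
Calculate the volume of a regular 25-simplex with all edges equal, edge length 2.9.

Volume = 2.9^25 · √(26/2^25) / 25! ≈ 2.06023e-17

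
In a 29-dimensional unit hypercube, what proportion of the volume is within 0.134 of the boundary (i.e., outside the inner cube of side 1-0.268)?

Shell fraction = 1 - (1-0.268)^29 ≈ 0.999882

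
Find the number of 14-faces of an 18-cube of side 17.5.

Number of 14-faces = C(18,14) · 2^(18-14) = 3060 · 16 = 48960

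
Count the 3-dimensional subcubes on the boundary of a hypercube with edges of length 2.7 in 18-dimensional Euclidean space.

An n-cube has C(n,k)·2^(n-k) k-faces. Here C(18,3)·2^15 = 816·32768 = 26738688.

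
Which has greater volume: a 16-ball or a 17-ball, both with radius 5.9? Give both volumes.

V_16(5.9) ≈ 5.07353e+11. V_17(5.9) ≈ 1.79327e+12. The 17-ball is larger.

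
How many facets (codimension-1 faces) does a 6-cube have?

Choose 5 of 6 axes to span the face (C(6,5) = 6 ways), then fix each of the remaining 1 coordinate at one of its two extreme values (2^1 = 2 ways): 6·2 = 12.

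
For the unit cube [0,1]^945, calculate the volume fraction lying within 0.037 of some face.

Shell fraction = 1 - (1-0.074)^945 ≈ 1 - 2.801e-32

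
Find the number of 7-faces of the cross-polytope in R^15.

f_7(15-orthoplex) = 2^8 · (15 choose 8) = 1647360.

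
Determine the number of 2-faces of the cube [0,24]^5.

An n-cube has C(n,k)·2^(n-k) k-faces. Here C(5,2)·2^3 = 10·8 = 80.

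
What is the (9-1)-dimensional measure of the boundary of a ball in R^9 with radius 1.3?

S = n·V_n(r)/r = 9·V_9(1.3)/1.3 (volume-to-surface relation), giving 242.163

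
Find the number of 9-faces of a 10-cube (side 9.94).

Choose 9 of 10 axes to span the face (C(10,9) = 10 ways), then fix each of the remaining 1 coordinate at one of its two extreme values (2^1 = 2 ways): 10·2 = 20.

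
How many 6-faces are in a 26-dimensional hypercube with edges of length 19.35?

An n-cube has C(n,k)·2^(n-k) k-faces. Here C(26,6)·2^20 = 230230·1048576 = 241413652480.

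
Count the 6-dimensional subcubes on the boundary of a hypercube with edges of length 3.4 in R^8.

Number of 6-faces = C(8,6) · 2^(8-6) = 28 · 4 = 112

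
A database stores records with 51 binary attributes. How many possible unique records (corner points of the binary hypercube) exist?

The 51-cube has 2^51 = 2251799813685248 vertices.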